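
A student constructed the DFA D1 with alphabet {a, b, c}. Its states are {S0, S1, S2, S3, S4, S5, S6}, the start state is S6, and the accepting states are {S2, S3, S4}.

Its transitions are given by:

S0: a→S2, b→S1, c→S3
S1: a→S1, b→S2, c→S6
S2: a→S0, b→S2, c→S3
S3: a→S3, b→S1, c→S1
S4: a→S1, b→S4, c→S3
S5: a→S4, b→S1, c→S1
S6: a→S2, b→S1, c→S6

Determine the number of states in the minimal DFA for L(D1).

Reachable states from the start: {S0,S1,S2,S3,S6}. Unreachable: {S4,S5} — drop them.
P0 = {S2,S3} | {S0,S1,S6}.
On input a, block {S2,S3} splits into {S2} and {S3}.
Refine {S0,S1,S6} on symbol a: members go to different blocks, giving {S0,S6} and {S1}.
On input c, block {S0,S6} splits into {S0} and {S6}.
The partition is now stable with 5 blocks: {S2} | {S0} | {S3} | {S1} | {S6}.

5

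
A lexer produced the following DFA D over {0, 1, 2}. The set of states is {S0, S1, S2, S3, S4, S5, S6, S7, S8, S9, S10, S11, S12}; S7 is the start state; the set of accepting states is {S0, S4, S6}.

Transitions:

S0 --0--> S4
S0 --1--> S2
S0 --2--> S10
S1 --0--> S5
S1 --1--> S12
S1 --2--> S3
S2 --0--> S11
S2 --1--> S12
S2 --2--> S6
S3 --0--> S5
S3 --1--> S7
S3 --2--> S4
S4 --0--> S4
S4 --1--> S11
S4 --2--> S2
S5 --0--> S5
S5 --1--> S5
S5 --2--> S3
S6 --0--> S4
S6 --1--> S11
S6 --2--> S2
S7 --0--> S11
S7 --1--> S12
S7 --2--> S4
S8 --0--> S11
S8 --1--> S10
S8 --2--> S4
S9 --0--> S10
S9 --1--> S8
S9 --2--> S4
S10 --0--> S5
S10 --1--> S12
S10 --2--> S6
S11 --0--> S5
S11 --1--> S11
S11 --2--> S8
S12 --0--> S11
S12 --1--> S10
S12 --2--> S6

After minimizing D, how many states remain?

3

First remove the unreachable states {S0,S1,S9}; 10 states remain.
P0 = {S4,S6} | {S2,S3,S5,S7,S8,S10,S11,S12}.
On input 2, block {S2,S3,S5,S7,S8,S10,S11,S12} splits into {S2,S3,S7,S8,S10,S12} and {S5,S11}.
Stable partition: {S4,S6} | {S2,S3,S7,S8,S10,S12} | {S5,S11} — 3 equivalence classes.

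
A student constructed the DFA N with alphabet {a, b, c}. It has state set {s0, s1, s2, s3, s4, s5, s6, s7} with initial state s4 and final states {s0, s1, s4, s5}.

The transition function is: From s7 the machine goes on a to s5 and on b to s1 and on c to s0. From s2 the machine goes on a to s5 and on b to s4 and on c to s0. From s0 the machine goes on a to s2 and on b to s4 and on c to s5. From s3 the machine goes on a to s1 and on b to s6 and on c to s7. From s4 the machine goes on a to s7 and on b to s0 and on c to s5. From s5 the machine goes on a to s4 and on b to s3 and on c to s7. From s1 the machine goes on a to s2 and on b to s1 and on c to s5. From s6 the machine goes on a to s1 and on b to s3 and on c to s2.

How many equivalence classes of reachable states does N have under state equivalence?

4

P0 = {s0,s1,s4,s5} | {s2,s3,s6,s7}.
Refine {s0,s1,s4,s5} on symbol a: members go to different blocks, giving {s0,s1,s4} and {s5}.
Refine {s2,s3,s6,s7} on symbol a: members go to different blocks, giving {s2,s7} and {s3,s6}.
The partition is now stable with 4 blocks: {s0,s1,s4} | {s2,s7} | {s5} | {s3,s6}.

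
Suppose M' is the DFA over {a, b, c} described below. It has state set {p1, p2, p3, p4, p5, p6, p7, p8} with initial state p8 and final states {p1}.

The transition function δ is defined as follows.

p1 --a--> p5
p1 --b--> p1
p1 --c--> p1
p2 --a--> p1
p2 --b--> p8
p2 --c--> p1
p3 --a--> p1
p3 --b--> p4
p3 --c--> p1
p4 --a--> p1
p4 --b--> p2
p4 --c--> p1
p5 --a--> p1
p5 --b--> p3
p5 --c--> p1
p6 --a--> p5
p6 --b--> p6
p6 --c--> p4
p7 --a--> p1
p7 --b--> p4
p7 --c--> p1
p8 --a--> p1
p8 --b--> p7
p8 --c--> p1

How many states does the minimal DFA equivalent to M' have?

2

First remove the unreachable states {p6}; 7 states remain.
P0 = {p1} | {p2,p3,p4,p5,p7,p8}.
Stable partition: {p1} | {p2,p3,p4,p5,p7,p8} — 2 equivalence classes.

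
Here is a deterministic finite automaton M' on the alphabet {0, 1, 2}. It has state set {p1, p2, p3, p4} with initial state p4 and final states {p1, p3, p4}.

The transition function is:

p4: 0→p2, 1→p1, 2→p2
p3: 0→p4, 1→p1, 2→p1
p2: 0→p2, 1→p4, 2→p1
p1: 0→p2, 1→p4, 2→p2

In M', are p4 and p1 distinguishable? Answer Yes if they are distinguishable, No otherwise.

States {p3} cannot be reached from the start state, so discard them.
Start with accepting vs non-accepting: {p1,p4} | {p2}.
Stable partition: {p1,p4} | {p2} — 2 equivalence classes.
p4 and p1 lie in the same block of the stable partition, so they are equivalent — no string distinguishes them.

No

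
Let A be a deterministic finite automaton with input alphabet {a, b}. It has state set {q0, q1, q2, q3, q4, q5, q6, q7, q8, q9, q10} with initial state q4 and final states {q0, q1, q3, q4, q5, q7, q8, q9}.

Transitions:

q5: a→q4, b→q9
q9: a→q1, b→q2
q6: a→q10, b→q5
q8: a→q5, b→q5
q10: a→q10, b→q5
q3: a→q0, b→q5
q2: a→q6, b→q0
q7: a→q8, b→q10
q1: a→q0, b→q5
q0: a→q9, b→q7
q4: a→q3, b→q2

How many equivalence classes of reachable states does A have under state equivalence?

4

Every state is reachable, so we keep all 11.
Initial partition by acceptance: {q0,q1,q3,q4,q5,q7,q8,q9} | {q2,q6,q10}.
On input b, block {q0,q1,q3,q4,q5,q7,q8,q9} splits into {q0,q1,q3,q5,q8} and {q4,q7,q9}.
Refine {q0,q1,q3,q5,q8} on symbol a: members go to different blocks, giving {q1,q3,q8} and {q0,q5}.
Stable partition: {q1,q3,q8} | {q2,q6,q10} | {q4,q7,q9} | {q0,q5} — 4 equivalence classes.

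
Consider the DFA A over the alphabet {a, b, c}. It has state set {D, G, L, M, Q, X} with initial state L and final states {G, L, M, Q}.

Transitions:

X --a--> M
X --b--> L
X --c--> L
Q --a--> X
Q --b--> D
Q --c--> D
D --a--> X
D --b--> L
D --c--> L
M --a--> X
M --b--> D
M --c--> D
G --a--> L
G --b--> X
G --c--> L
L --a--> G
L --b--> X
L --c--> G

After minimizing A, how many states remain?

Reachable states from the start: {D,G,L,M,X}. Unreachable: {Q} — drop them.
P0 = {G,L,M} | {D,X}.
On input a, block {G,L,M} splits into {G,L} and {M}.
On input a, block {D,X} splits into {X} and {D}.
The partition is now stable with 4 blocks: {G,L} | {X} | {M} | {D}.

4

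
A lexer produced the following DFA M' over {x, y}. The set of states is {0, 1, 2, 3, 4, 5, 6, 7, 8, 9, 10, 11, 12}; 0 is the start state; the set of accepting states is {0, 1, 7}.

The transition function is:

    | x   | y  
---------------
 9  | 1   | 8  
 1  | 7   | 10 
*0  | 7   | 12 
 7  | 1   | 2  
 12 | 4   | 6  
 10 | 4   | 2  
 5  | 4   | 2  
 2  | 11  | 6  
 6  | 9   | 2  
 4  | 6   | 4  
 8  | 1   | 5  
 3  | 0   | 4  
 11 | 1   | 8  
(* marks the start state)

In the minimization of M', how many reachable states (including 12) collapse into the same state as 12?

3

First remove the unreachable states {3}; 12 states remain.
P0 = {0,1,7} | {2,4,5,6,8,9,10,11,12}.
Split {2,4,5,6,8,9,10,11,12} by δ(·,x) → {2,4,5,6,10,12} and {8,9,11}.
Refine {2,4,5,6,10,12} on symbol x: members go to different blocks, giving {4,5,10,12} and {2,6}.
Split {0,1,7} by δ(·,y) → {0,1} and {7}.
Refine {4,5,10,12} on symbol x: members go to different blocks, giving {5,10,12} and {4}.
Refine {8,9,11} on symbol y: members go to different blocks, giving {9,11} and {8}.
Stable partition: {0,1} | {5,10,12} | {9,11} | {2,6} | {7} | {4} | {8} — 7 equivalence classes.
State 12 belongs to the block {5,10,12}, which has 3 states.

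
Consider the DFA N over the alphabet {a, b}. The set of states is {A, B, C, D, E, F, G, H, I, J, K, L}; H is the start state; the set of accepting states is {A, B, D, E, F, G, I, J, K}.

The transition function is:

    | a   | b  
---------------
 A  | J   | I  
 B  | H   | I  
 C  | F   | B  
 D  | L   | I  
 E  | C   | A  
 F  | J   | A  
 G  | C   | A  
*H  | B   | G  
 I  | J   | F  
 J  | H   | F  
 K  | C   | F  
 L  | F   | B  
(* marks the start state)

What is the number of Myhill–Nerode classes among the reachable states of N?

5

States {D,E,K,L} cannot be reached from the start state, so discard them.
P0 = {A,B,F,G,I,J} | {C,H}.
Refine {A,B,F,G,I,J} on symbol a: members go to different blocks, giving {A,F,I} and {B,G,J}.
On input a, block {C,H} splits into {C} and {H}.
On input a, block {B,G,J} splits into {B,J} and {G}.
Stable partition: {A,F,I} | {C} | {B,J} | {H} | {G} — 5 equivalence classes.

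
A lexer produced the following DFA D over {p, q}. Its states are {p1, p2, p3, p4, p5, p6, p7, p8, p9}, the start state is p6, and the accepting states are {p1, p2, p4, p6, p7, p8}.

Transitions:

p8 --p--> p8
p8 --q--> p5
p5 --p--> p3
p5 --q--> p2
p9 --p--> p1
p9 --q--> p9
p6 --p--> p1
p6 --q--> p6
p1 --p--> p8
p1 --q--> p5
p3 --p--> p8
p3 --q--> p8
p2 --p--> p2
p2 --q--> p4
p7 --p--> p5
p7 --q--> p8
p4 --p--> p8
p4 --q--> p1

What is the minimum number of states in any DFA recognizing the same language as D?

First remove the unreachable states {p7,p9}; 7 states remain.
P0 = {p1,p2,p4,p6,p8} | {p3,p5}.
Refine {p1,p2,p4,p6,p8} on symbol q: members go to different blocks, giving {p2,p4,p6} and {p1,p8}.
Refine {p2,p4,p6} on symbol p: members go to different blocks, giving {p4,p6} and {p2}.
Refine {p4,p6} on symbol q: members go to different blocks, giving {p4} and {p6}.
On input p, block {p3,p5} splits into {p3} and {p5}.
The partition is now stable with 6 blocks: {p4} | {p3} | {p1,p8} | {p2} | {p6} | {p5}.

6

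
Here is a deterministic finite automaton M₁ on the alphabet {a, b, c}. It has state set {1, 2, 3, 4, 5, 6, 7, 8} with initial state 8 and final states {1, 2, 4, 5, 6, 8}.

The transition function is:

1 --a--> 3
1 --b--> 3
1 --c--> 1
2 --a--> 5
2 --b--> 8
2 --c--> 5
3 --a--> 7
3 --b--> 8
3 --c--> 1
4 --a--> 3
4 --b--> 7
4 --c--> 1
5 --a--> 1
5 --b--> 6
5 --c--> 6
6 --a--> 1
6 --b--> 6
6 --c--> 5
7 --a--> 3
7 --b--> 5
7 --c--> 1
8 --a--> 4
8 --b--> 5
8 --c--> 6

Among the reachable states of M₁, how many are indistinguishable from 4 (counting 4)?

States {2} cannot be reached from the start state, so discard them.
Start with accepting vs non-accepting: {1,4,5,6,8} | {3,7}.
Split {1,4,5,6,8} by δ(·,a) → {5,6,8} and {1,4}.
The partition is now stable with 3 blocks: {5,6,8} | {3,7} | {1,4}.
State 4 belongs to the block {1,4}, which has 2 states.

2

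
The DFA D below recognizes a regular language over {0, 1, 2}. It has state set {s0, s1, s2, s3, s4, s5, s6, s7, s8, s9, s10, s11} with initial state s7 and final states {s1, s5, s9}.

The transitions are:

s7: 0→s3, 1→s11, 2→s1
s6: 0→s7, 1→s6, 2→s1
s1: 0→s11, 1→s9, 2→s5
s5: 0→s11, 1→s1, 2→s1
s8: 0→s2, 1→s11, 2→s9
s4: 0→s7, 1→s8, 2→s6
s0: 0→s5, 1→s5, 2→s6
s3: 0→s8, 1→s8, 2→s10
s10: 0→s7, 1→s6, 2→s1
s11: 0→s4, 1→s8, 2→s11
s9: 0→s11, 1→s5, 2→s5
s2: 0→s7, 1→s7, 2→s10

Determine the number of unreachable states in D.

Starting at s7 and following transitions, the reachable set is {s1, s2, s3, s4, s5, s6, s7, s8, s9, s10, s11}. That leaves s0 unreachable — 1 in total.

1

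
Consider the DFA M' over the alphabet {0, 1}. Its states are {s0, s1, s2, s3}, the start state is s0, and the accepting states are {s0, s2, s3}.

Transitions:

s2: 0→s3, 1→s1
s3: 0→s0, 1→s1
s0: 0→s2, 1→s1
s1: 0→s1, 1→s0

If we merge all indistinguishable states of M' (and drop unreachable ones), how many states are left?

Every state is reachable, so we keep all 4.
P0 = {s0,s2,s3} | {s1}.
No further refinement is possible. Final partition (2 blocks): {s0,s2,s3} | {s1}.

2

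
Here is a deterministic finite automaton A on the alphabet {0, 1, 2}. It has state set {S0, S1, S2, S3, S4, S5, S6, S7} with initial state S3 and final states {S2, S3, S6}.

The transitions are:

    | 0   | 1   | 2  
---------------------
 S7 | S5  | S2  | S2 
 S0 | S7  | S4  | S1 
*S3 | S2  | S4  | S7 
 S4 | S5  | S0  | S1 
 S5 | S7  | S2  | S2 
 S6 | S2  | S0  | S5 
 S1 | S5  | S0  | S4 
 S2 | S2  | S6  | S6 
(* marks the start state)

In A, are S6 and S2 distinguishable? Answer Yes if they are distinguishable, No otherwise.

All states are reachable from the start state.
P0 = {S2,S3,S6} | {S0,S1,S4,S5,S7}.
On input 1, block {S2,S3,S6} splits into {S3,S6} and {S2}.
Split {S0,S1,S4,S5,S7} by δ(·,1) → {S0,S1,S4} and {S5,S7}.
The partition is now stable with 4 blocks: {S3,S6} | {S0,S1,S4} | {S2} | {S5,S7}.
S6 and S2 end up in different blocks, so they are distinguishable. For instance, the string '1' is accepted from only S2.

Yes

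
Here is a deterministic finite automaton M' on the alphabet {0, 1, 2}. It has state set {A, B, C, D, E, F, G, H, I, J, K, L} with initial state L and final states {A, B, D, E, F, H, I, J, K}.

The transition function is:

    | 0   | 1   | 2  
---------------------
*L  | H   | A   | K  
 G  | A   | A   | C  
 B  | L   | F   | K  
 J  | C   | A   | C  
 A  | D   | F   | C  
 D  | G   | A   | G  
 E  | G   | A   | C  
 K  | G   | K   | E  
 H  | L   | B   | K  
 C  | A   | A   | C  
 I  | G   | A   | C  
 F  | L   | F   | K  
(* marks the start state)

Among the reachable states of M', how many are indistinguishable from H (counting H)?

Reachable states from the start: {A,B,C,D,E,F,G,H,K,L}. Unreachable: {I,J} — drop them.
Start with accepting vs non-accepting: {A,B,D,E,F,H,K} | {C,G,L}.
Refine {A,B,D,E,F,H,K} on symbol 0: members go to different blocks, giving {B,D,E,F,H,K} and {A}.
Refine {B,D,E,F,H,K} on symbol 1: members go to different blocks, giving {B,F,H,K} and {D,E}.
Split {B,F,H,K} by δ(·,2) → {B,F,H} and {K}.
On input 0, block {C,G,L} splits into {C,G} and {L}.
The partition is now stable with 6 blocks: {B,F,H} | {C,G} | {A} | {D,E} | {K} | {L}.
State H belongs to the block {B,F,H}, which has 3 states.

3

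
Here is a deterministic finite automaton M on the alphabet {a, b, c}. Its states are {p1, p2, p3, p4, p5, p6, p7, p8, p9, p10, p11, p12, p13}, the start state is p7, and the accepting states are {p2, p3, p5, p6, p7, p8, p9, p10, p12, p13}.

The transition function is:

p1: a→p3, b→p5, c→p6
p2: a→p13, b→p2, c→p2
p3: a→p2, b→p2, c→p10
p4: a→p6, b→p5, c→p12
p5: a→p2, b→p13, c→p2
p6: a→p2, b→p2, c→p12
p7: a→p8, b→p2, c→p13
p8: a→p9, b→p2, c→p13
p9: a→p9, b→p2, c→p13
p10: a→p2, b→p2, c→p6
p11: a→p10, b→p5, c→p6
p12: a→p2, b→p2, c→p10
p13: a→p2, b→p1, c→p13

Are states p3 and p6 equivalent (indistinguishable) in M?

First remove the unreachable states {p4,p11}; 11 states remain.
Initial partition by acceptance: {p2,p3,p5,p6,p7,p8,p9,p10,p12,p13} | {p1}.
Split {p2,p3,p5,p6,p7,p8,p9,p10,p12,p13} by δ(·,b) → {p2,p3,p5,p6,p7,p8,p9,p10,p12} and {p13}.
Split {p2,p3,p5,p6,p7,p8,p9,p10,p12} by δ(·,a) → {p3,p5,p6,p7,p8,p9,p10,p12} and {p2}.
Refine {p3,p5,p6,p7,p8,p9,p10,p12} on symbol a: members go to different blocks, giving {p3,p5,p6,p10,p12} and {p7,p8,p9}.
Refine {p3,p5,p6,p10,p12} on symbol b: members go to different blocks, giving {p3,p6,p10,p12} and {p5}.
The partition is now stable with 6 blocks: {p3,p6,p10,p12} | {p1} | {p13} | {p2} | {p7,p8,p9} | {p5}.
p3 and p6 lie in the same block of the stable partition, so they are equivalent — no string distinguishes them.

Yes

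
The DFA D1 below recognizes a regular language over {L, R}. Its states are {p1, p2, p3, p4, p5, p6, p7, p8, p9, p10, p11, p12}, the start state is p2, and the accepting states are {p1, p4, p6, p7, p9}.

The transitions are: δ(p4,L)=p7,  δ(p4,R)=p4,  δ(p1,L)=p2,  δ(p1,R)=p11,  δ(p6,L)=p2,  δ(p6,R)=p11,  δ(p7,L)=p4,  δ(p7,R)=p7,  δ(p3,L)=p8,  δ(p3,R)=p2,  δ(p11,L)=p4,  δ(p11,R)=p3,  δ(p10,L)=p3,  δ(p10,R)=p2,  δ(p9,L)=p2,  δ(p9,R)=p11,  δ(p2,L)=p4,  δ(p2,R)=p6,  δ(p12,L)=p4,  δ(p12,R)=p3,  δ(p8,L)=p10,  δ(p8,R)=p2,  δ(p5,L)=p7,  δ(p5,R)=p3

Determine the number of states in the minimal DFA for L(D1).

First remove the unreachable states {p1,p5,p9,p12}; 8 states remain.
P0 = {p4,p6,p7} | {p2,p3,p8,p10,p11}.
Refine {p4,p6,p7} on symbol L: members go to different blocks, giving {p4,p7} and {p6}.
Refine {p2,p3,p8,p10,p11} on symbol L: members go to different blocks, giving {p3,p8,p10} and {p2,p11}.
On input R, block {p2,p11} splits into {p2} and {p11}.
No further refinement is possible. Final partition (5 blocks): {p4,p7} | {p3,p8,p10} | {p6} | {p2} | {p11}.

5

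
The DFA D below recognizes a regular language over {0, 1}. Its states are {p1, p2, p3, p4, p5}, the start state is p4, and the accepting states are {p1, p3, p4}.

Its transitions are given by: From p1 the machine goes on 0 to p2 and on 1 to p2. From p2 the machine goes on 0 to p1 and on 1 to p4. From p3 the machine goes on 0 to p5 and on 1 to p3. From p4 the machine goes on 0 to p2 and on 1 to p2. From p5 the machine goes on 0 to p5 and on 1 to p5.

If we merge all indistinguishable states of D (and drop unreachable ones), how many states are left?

Reachable states from the start: {p1,p2,p4}. Unreachable: {p3,p5} — drop them.
Start with accepting vs non-accepting: {p1,p4} | {p2}.
Stable partition: {p1,p4} | {p2} — 2 equivalence classes.

2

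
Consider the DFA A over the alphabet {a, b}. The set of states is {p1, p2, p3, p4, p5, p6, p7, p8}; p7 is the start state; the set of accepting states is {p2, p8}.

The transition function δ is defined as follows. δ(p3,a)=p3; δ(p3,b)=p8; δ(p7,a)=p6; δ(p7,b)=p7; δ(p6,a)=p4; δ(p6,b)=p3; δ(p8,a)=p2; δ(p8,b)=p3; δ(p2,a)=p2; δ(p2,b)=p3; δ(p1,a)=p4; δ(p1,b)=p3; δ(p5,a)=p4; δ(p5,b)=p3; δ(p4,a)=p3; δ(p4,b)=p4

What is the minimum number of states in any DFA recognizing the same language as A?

States {p1,p5} cannot be reached from the start state, so discard them.
Start with accepting vs non-accepting: {p2,p8} | {p3,p4,p6,p7}.
Refine {p3,p4,p6,p7} on symbol b: members go to different blocks, giving {p4,p6,p7} and {p3}.
Refine {p4,p6,p7} on symbol a: members go to different blocks, giving {p6,p7} and {p4}.
Split {p6,p7} by δ(·,a) → {p6} and {p7}.
No further refinement is possible. Final partition (5 blocks): {p2,p8} | {p6} | {p3} | {p4} | {p7}.

5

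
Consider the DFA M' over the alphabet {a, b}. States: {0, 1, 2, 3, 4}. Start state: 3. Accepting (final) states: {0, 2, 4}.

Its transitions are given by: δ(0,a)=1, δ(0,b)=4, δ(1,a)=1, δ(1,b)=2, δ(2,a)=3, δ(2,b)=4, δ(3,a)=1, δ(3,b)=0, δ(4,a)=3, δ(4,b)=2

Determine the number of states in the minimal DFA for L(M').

Initial partition by acceptance: {0,2,4} | {1,3}.
The partition is now stable with 2 blocks: {0,2,4} | {1,3}.

2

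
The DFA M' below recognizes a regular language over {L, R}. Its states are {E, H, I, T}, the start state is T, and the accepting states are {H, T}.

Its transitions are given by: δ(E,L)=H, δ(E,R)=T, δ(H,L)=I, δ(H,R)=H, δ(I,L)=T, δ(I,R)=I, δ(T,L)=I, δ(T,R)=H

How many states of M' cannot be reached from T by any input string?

Starting at T and following transitions, the reachable set is {H, I, T}. That leaves E unreachable — 1 in total.

1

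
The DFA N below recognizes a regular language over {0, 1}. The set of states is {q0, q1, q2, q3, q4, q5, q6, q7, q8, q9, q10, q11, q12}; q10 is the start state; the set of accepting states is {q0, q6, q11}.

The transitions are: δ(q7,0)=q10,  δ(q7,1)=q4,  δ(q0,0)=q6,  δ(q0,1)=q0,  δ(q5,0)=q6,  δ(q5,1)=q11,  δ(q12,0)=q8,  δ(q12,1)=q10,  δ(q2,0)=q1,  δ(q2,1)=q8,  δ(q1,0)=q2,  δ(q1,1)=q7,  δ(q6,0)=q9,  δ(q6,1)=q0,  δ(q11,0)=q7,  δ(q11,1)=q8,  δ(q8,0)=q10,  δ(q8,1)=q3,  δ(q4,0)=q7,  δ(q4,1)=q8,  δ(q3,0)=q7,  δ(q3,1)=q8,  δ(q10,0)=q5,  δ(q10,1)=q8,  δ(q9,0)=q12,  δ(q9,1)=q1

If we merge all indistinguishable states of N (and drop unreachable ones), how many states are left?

10

Every state is reachable, so we keep all 13.
Initial partition by acceptance: {q0,q6,q11} | {q1,q2,q3,q4,q5,q7,q8,q9,q10,q12}.
On input 0, block {q0,q6,q11} splits into {q6,q11} and {q0}.
On input 1, block {q6,q11} splits into {q6} and {q11}.
On input 0, block {q1,q2,q3,q4,q5,q7,q8,q9,q10,q12} splits into {q1,q2,q3,q4,q7,q8,q9,q10,q12} and {q5}.
On input 0, block {q1,q2,q3,q4,q7,q8,q9,q10,q12} splits into {q1,q2,q3,q4,q7,q8,q9,q12} and {q10}.
Refine {q1,q2,q3,q4,q7,q8,q9,q12} on symbol 0: members go to different blocks, giving {q1,q2,q3,q4,q9,q12} and {q7,q8}.
On input 0, block {q1,q2,q3,q4,q9,q12} splits into {q1,q2,q9} and {q3,q4,q12}.
Split {q1,q2,q9} by δ(·,0) → {q1,q2} and {q9}.
Split {q3,q4,q12} by δ(·,1) → {q3,q4} and {q12}.
The partition is now stable with 10 blocks: {q6} | {q1,q2} | {q0} | {q11} | {q5} | {q10} | {q7,q8} | {q3,q4} | {q9} | {q12}.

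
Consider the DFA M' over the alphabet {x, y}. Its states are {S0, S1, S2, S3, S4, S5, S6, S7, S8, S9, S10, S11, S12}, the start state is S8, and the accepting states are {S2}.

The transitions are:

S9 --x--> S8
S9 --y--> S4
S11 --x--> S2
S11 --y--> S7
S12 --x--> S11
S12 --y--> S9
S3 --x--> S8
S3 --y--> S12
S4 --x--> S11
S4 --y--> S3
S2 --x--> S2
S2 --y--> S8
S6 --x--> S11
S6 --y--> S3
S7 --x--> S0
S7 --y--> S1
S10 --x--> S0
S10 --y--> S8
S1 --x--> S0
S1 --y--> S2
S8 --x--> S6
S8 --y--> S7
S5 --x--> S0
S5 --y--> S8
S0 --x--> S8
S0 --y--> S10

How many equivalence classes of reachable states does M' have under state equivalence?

Reachable states from the start: {S0,S1,S2,S3,S4,S6,S7,S8,S9,S10,S11,S12}. Unreachable: {S5} — drop them.
Initial partition by acceptance: {S2} | {S0,S1,S3,S4,S6,S7,S8,S9,S10,S11,S12}.
Refine {S0,S1,S3,S4,S6,S7,S8,S9,S10,S11,S12} on symbol x: members go to different blocks, giving {S0,S1,S3,S4,S6,S7,S8,S9,S10,S12} and {S11}.
Split {S0,S1,S3,S4,S6,S7,S8,S9,S10,S12} by δ(·,x) → {S0,S1,S3,S7,S8,S9,S10} and {S4,S6,S12}.
On input x, block {S0,S1,S3,S7,S8,S9,S10} splits into {S0,S1,S3,S7,S9,S10} and {S8}.
On input x, block {S0,S1,S3,S7,S9,S10} splits into {S0,S3,S9} and {S1,S7,S10}.
Refine {S0,S3,S9} on symbol y: members go to different blocks, giving {S3,S9} and {S0}.
Refine {S1,S7,S10} on symbol y: members go to different blocks, giving {S1} and {S7} and {S10}.
Stable partition: {S2} | {S3,S9} | {S11} | {S4,S6,S12} | {S8} | {S1} | {S0} | {S7} | {S10} — 9 equivalence classes.

9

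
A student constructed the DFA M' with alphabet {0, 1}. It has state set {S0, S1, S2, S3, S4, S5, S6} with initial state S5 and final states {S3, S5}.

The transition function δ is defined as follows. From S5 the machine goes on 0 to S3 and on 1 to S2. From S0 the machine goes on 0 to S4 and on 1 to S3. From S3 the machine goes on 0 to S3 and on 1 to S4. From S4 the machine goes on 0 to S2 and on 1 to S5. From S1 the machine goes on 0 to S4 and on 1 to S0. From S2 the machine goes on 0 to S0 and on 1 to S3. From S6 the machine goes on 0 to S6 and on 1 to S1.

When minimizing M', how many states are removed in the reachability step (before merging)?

No path from S5 leads to S1, S6; the other 5 states are all reachable.

2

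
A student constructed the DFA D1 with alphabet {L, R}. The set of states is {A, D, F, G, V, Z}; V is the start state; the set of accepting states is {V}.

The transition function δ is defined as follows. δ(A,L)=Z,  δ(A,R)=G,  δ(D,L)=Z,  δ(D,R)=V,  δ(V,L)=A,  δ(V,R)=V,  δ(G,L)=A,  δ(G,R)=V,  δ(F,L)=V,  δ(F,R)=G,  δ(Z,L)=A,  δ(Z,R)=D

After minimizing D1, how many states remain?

3

Reachable states from the start: {A,D,G,V,Z}. Unreachable: {F} — drop them.
Initial partition by acceptance: {V} | {A,D,G,Z}.
Refine {A,D,G,Z} on symbol R: members go to different blocks, giving {A,Z} and {D,G}.
The partition is now stable with 3 blocks: {V} | {A,Z} | {D,G}.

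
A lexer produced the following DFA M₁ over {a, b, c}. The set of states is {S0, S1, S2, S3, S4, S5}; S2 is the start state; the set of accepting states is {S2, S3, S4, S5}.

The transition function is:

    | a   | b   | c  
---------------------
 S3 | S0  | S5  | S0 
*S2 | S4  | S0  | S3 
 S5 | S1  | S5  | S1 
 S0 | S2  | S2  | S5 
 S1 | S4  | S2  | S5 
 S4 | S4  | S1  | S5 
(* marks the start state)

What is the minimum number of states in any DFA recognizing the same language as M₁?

3

P0 = {S2,S3,S4,S5} | {S0,S1}.
On input a, block {S2,S3,S4,S5} splits into {S2,S4} and {S3,S5}.
The partition is now stable with 3 blocks: {S2,S4} | {S0,S1} | {S3,S5}.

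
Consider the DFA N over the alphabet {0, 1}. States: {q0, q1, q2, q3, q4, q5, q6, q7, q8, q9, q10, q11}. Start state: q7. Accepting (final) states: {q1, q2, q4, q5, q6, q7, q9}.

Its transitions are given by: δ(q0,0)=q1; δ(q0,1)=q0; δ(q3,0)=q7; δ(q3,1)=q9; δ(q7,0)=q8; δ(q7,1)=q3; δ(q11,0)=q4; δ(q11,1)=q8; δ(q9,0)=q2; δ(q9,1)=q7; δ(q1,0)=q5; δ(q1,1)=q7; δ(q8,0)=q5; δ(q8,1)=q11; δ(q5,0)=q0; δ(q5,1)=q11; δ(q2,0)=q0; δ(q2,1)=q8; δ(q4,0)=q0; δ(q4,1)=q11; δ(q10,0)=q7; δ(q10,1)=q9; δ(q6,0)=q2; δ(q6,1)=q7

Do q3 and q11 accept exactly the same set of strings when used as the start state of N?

Reachable states from the start: {q0,q1,q2,q3,q4,q5,q7,q8,q9,q11}. Unreachable: {q6,q10} — drop them.
P0 = {q1,q2,q4,q5,q7,q9} | {q0,q3,q8,q11}.
Split {q1,q2,q4,q5,q7,q9} by δ(·,0) → {q2,q4,q5,q7} and {q1,q9}.
Split {q0,q3,q8,q11} by δ(·,0) → {q3,q8,q11} and {q0}.
On input 0, block {q2,q4,q5,q7} splits into {q2,q4,q5} and {q7}.
Refine {q3,q8,q11} on symbol 0: members go to different blocks, giving {q8,q11} and {q3}.
No further refinement is possible. Final partition (6 blocks): {q2,q4,q5} | {q8,q11} | {q1,q9} | {q0} | {q7} | {q3}.
q3 and q11 end up in different blocks, so they are distinguishable. For instance, the string '1' is accepted from only q3.

No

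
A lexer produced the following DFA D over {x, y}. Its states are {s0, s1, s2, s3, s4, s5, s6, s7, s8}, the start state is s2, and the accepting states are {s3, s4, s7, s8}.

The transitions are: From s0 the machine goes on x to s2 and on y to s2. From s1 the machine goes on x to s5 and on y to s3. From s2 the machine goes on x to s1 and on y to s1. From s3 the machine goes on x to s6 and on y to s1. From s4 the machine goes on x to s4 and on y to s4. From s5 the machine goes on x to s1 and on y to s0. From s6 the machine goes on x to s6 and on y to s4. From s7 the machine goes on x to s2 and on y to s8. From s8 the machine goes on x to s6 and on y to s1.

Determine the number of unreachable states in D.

2

Starting at s2 and following transitions, the reachable set is {s0, s1, s2, s3, s4, s5, s6}. That leaves s7, s8 unreachable — 2 in total.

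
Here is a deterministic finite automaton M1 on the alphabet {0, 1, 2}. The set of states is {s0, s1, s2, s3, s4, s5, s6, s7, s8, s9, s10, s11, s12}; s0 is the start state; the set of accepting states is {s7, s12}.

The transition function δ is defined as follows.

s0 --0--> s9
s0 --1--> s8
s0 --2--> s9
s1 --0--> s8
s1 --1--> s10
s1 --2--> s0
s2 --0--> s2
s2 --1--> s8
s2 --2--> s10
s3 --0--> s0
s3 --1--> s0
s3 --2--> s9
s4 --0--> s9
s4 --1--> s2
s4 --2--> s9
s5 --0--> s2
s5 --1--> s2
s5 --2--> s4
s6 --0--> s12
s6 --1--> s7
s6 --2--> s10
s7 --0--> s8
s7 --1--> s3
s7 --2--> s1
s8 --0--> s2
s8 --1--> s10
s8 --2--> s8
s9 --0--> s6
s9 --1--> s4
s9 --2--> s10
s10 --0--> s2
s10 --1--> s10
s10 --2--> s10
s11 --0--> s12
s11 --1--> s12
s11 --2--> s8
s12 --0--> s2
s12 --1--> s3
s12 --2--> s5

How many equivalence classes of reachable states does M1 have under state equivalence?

States {s11} cannot be reached from the start state, so discard them.
P0 = {s7,s12} | {s0,s1,s2,s3,s4,s5,s6,s8,s9,s10}.
Split {s0,s1,s2,s3,s4,s5,s6,s8,s9,s10} by δ(·,0) → {s0,s1,s2,s3,s4,s5,s8,s9,s10} and {s6}.
Split {s0,s1,s2,s3,s4,s5,s8,s9,s10} by δ(·,0) → {s0,s1,s2,s3,s4,s5,s8,s10} and {s9}.
On input 0, block {s0,s1,s2,s3,s4,s5,s8,s10} splits into {s1,s2,s3,s5,s8,s10} and {s0,s4}.
On input 0, block {s1,s2,s3,s5,s8,s10} splits into {s1,s2,s5,s8,s10} and {s3}.
Split {s1,s2,s5,s8,s10} by δ(·,2) → {s2,s8,s10} and {s1,s5}.
No further refinement is possible. Final partition (7 blocks): {s7,s12} | {s2,s8,s10} | {s6} | {s9} | {s0,s4} | {s3} | {s1,s5}.

7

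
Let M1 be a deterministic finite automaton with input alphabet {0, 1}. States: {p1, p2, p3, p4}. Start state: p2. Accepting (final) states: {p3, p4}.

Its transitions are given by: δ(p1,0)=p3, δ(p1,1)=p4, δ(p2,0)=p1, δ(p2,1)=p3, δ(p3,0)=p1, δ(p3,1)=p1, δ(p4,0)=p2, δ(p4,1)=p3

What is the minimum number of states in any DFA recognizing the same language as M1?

4

P0 = {p3,p4} | {p1,p2}.
Refine {p3,p4} on symbol 1: members go to different blocks, giving {p3} and {p4}.
Refine {p1,p2} on symbol 0: members go to different blocks, giving {p1} and {p2}.
Stable partition: {p3} | {p1} | {p4} | {p2} — 4 equivalence classes.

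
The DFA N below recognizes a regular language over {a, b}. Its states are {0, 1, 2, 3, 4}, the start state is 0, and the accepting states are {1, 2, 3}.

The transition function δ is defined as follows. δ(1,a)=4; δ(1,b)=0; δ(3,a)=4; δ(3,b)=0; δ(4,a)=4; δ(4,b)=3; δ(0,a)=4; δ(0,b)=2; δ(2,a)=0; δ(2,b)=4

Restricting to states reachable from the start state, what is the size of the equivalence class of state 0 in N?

2

First remove the unreachable states {1}; 4 states remain.
Initial partition by acceptance: {2,3} | {0,4}.
Stable partition: {2,3} | {0,4} — 2 equivalence classes.
State 0 belongs to the block {0,4}, which has 2 states.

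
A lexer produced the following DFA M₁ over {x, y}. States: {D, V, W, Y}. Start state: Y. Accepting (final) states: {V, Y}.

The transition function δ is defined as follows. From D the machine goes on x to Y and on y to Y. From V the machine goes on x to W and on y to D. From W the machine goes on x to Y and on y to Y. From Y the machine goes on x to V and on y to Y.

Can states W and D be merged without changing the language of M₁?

All states are reachable from the start state.
Initial partition by acceptance: {V,Y} | {D,W}.
Refine {V,Y} on symbol x: members go to different blocks, giving {V} and {Y}.
Stable partition: {V} | {D,W} | {Y} — 3 equivalence classes.
W and D lie in the same block of the stable partition, so they are equivalent — no string distinguishes them.

Yes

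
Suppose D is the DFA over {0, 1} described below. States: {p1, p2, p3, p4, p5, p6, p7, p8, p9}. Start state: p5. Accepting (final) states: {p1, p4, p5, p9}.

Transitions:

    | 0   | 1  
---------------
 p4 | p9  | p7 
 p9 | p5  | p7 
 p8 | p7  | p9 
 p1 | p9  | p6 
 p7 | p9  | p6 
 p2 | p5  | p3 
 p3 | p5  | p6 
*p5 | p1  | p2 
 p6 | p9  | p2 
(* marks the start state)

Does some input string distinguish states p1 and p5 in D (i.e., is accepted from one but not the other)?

No

States {p4,p8} cannot be reached from the start state, so discard them.
P0 = {p1,p5,p9} | {p2,p3,p6,p7}.
No further refinement is possible. Final partition (2 blocks): {p1,p5,p9} | {p2,p3,p6,p7}.
p1 and p5 lie in the same block of the stable partition, so they are equivalent — no string distinguishes them.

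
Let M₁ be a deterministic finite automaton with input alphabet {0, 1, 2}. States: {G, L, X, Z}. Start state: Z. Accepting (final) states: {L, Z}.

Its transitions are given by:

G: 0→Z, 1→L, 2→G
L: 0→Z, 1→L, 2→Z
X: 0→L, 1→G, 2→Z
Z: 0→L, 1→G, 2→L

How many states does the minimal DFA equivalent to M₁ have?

3

Reachable states from the start: {G,L,Z}. Unreachable: {X} — drop them.
Initial partition by acceptance: {L,Z} | {G}.
Split {L,Z} by δ(·,1) → {L} and {Z}.
No further refinement is possible. Final partition (3 blocks): {L} | {G} | {Z}.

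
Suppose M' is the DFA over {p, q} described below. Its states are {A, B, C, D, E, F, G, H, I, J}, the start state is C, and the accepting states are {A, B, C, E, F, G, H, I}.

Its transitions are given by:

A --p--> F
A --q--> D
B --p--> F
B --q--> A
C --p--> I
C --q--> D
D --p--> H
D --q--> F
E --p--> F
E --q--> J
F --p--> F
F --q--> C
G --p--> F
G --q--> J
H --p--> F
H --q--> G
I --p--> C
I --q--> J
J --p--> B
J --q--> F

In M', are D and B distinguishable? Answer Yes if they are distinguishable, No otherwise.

Yes

Reachable states from the start: {A,B,C,D,F,G,H,I,J}. Unreachable: {E} — drop them.
P0 = {A,B,C,F,G,H,I} | {D,J}.
On input q, block {A,B,C,F,G,H,I} splits into {A,C,G,I} and {B,F,H}.
On input p, block {A,C,G,I} splits into {A,G} and {C,I}.
Split {B,F,H} by δ(·,q) → {B,H} and {F}.
No further refinement is possible. Final partition (5 blocks): {A,G} | {D,J} | {B,H} | {C,I} | {F}.
D and B end up in different blocks, so they are distinguishable. For instance, the string 'ε' is accepted from only B.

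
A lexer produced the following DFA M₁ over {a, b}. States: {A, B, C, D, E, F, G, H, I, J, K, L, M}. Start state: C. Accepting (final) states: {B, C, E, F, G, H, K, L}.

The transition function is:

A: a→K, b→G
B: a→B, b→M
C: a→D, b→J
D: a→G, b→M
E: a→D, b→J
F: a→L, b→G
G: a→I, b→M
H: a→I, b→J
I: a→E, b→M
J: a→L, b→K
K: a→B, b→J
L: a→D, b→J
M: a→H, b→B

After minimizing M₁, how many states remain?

4

States {A,F} cannot be reached from the start state, so discard them.
Start with accepting vs non-accepting: {B,C,E,G,H,K,L} | {D,I,J,M}.
Split {B,C,E,G,H,K,L} by δ(·,a) → {C,E,G,H,L} and {B,K}.
Refine {D,I,J,M} on symbol b: members go to different blocks, giving {D,I} and {J,M}.
Stable partition: {C,E,G,H,L} | {D,I} | {B,K} | {J,M} — 4 equivalence classes.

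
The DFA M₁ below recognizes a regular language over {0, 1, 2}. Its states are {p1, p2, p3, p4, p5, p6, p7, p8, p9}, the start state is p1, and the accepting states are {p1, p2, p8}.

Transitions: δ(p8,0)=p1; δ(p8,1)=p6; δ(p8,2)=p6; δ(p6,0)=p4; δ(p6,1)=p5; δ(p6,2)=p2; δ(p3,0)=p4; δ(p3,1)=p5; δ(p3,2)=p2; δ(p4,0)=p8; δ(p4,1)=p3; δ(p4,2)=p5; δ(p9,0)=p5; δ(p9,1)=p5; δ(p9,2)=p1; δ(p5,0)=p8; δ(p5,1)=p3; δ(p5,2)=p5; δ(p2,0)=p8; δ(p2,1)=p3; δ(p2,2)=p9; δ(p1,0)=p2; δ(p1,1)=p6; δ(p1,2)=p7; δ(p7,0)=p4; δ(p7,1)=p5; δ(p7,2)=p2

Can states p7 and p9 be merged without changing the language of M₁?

P0 = {p1,p2,p8} | {p3,p4,p5,p6,p7,p9}.
Split {p3,p4,p5,p6,p7,p9} by δ(·,0) → {p3,p6,p7,p9} and {p4,p5}.
No further refinement is possible. Final partition (3 blocks): {p1,p2,p8} | {p3,p6,p7,p9} | {p4,p5}.
p7 and p9 lie in the same block of the stable partition, so they are equivalent — no string distinguishes them.

Yes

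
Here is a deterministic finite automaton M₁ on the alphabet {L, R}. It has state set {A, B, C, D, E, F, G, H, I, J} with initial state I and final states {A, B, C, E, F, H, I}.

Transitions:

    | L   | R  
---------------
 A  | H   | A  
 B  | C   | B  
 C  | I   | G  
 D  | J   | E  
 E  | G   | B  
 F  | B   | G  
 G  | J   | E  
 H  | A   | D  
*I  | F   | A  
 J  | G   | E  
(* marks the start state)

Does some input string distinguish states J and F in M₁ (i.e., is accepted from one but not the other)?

All states are reachable from the start state.
P0 = {A,B,C,E,F,H,I} | {D,G,J}.
On input L, block {A,B,C,E,F,H,I} splits into {A,B,C,F,H,I} and {E}.
On input R, block {A,B,C,F,H,I} splits into {A,B,I} and {C,F,H}.
No further refinement is possible. Final partition (4 blocks): {A,B,I} | {D,G,J} | {E} | {C,F,H}.
J and F end up in different blocks, so they are distinguishable. For instance, the string 'ε' is accepted from only F.

Yes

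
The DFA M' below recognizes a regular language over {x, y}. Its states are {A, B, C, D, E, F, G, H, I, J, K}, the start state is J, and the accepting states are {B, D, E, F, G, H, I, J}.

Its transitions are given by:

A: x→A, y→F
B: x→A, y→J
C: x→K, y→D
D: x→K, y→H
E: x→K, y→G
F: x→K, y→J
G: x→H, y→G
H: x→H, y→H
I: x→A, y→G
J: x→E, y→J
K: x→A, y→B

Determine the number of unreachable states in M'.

3

Starting at J and following transitions, the reachable set is {A, B, E, F, G, H, J, K}. That leaves C, D, I unreachable — 3 in total.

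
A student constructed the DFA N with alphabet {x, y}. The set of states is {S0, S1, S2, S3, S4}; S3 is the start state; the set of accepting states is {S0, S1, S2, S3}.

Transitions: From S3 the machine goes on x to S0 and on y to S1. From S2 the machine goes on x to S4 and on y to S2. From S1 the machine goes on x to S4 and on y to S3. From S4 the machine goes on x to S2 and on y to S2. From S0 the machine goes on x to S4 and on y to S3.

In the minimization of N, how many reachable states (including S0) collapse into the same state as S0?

2

Every state is reachable, so we keep all 5.
P0 = {S0,S1,S2,S3} | {S4}.
Refine {S0,S1,S2,S3} on symbol x: members go to different blocks, giving {S0,S1,S2} and {S3}.
Refine {S0,S1,S2} on symbol y: members go to different blocks, giving {S0,S1} and {S2}.
No further refinement is possible. Final partition (4 blocks): {S0,S1} | {S4} | {S3} | {S2}.
The equivalence class containing S0 is {S0,S1}, of size 2.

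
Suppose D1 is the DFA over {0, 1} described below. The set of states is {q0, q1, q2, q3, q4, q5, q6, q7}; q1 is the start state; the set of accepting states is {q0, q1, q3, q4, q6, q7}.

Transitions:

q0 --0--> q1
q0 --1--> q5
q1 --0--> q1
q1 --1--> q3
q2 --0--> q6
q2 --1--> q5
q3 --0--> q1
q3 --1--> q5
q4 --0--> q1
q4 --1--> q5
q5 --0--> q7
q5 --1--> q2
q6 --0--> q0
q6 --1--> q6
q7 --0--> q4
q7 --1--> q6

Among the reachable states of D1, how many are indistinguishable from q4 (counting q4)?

3

All states are reachable from the start state.
P0 = {q0,q1,q3,q4,q6,q7} | {q2,q5}.
Refine {q0,q1,q3,q4,q6,q7} on symbol 1: members go to different blocks, giving {q0,q3,q4} and {q1,q6,q7}.
On input 0, block {q1,q6,q7} splits into {q6,q7} and {q1}.
The partition is now stable with 4 blocks: {q0,q3,q4} | {q2,q5} | {q6,q7} | {q1}.
State q4 belongs to the block {q0,q3,q4}, which has 3 states.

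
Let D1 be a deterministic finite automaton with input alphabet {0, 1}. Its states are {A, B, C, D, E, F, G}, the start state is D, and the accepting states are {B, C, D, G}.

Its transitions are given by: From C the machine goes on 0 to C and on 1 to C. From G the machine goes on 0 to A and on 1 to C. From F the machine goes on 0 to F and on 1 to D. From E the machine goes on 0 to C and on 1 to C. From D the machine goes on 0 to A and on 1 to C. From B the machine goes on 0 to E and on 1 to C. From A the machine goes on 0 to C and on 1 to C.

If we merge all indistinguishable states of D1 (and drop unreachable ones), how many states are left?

Reachable states from the start: {A,C,D}. Unreachable: {B,E,F,G} — drop them.
P0 = {C,D} | {A}.
Split {C,D} by δ(·,0) → {C} and {D}.
Stable partition: {C} | {A} | {D} — 3 equivalence classes.

3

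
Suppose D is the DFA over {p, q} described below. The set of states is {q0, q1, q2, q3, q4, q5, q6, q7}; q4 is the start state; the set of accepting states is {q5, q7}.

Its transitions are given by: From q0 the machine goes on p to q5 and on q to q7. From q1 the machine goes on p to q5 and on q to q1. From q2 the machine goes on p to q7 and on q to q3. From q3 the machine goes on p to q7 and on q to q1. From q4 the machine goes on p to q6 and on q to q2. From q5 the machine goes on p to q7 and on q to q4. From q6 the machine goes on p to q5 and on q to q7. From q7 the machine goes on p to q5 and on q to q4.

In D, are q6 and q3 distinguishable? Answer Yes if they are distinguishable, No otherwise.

First remove the unreachable states {q0}; 7 states remain.
Initial partition by acceptance: {q5,q7} | {q1,q2,q3,q4,q6}.
Refine {q1,q2,q3,q4,q6} on symbol p: members go to different blocks, giving {q1,q2,q3,q6} and {q4}.
Split {q1,q2,q3,q6} by δ(·,q) → {q1,q2,q3} and {q6}.
No further refinement is possible. Final partition (4 blocks): {q5,q7} | {q1,q2,q3} | {q4} | {q6}.
q6 and q3 end up in different blocks, so they are distinguishable. For instance, the string 'q' is accepted from only q6.

Yes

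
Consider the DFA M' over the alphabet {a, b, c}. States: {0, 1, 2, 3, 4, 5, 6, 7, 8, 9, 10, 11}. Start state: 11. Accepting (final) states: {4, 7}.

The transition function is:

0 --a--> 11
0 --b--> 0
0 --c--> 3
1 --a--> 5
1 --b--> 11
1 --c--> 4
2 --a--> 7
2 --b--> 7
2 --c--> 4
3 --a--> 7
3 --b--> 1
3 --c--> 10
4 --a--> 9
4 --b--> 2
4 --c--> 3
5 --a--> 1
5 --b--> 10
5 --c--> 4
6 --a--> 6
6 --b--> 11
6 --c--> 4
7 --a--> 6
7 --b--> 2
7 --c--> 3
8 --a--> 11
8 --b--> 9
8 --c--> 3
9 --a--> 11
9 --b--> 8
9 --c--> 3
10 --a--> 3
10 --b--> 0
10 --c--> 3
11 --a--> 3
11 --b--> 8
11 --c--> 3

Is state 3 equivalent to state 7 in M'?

No

All states are reachable from the start state.
P0 = {4,7} | {0,1,2,3,5,6,8,9,10,11}.
On input a, block {0,1,2,3,5,6,8,9,10,11} splits into {0,1,5,6,8,9,10,11} and {2,3}.
Refine {0,1,5,6,8,9,10,11} on symbol a: members go to different blocks, giving {0,1,5,6,8,9} and {10,11}.
Split {0,1,5,6,8,9} by δ(·,a) → {0,8,9} and {1,5,6}.
Split {4,7} by δ(·,a) → {4} and {7}.
Split {2,3} by δ(·,b) → {2} and {3}.
Stable partition: {4} | {0,8,9} | {2} | {10,11} | {1,5,6} | {7} | {3} — 7 equivalence classes.
3 and 7 end up in different blocks, so they are distinguishable. For instance, the string 'ε' is accepted from only 7.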